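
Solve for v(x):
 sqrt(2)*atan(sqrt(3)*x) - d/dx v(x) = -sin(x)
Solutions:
 v(x) = C1 + sqrt(2)*(x*atan(sqrt(3)*x) - sqrt(3)*log(3*x^2 + 1)/6) - cos(x)


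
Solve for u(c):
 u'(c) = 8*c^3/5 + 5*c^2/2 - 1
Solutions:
 u(c) = C1 + 2*c^4/5 + 5*c^3/6 - c


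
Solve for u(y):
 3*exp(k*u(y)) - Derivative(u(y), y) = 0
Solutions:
 u(y) = Piecewise((log(-1/(C1*k + 3*k*y))/k, Ne(k, 0)), (nan, True))
 u(y) = Piecewise((C1 + 3*y, Eq(k, 0)), (nan, True))


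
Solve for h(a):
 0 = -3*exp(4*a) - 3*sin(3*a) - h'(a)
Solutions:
 h(a) = C1 - 3*exp(4*a)/4 + cos(3*a)


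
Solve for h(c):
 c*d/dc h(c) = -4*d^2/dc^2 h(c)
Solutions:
 h(c) = C1 + C2*erf(sqrt(2)*c/4)


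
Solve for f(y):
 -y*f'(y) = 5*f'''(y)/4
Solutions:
 f(y) = C1 + Integral(C2*airyai(-10^(2/3)*y/5) + C3*airybi(-10^(2/3)*y/5), y)


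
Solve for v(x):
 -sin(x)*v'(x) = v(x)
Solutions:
 v(x) = C1*sqrt(cos(x) + 1)/sqrt(cos(x) - 1)


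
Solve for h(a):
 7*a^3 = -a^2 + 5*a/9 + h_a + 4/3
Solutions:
 h(a) = C1 + 7*a^4/4 + a^3/3 - 5*a^2/18 - 4*a/3


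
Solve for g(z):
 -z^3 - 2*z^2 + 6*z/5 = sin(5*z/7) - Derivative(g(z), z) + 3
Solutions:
 g(z) = C1 + z^4/4 + 2*z^3/3 - 3*z^2/5 + 3*z - 7*cos(5*z/7)/5


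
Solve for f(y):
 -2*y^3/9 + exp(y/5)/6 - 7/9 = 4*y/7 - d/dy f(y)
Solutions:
 f(y) = C1 + y^4/18 + 2*y^2/7 + 7*y/9 - 5*exp(y/5)/6


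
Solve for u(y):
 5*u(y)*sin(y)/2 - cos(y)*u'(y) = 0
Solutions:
 u(y) = C1/cos(y)^(5/2)


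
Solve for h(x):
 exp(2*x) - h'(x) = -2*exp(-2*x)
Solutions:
 h(x) = C1 + exp(2*x)/2 - exp(-2*x)


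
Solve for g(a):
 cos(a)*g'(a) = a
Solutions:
 g(a) = C1 + Integral(a/cos(a), a)


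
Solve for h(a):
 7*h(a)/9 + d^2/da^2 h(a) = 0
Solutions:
 h(a) = C1*sin(sqrt(7)*a/3) + C2*cos(sqrt(7)*a/3)


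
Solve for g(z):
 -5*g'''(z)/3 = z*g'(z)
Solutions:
 g(z) = C1 + Integral(C2*airyai(-3^(1/3)*5^(2/3)*z/5) + C3*airybi(-3^(1/3)*5^(2/3)*z/5), z)


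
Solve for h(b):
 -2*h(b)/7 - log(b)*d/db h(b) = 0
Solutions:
 h(b) = C1*exp(-2*li(b)/7)


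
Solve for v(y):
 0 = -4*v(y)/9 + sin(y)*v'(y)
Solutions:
 v(y) = C1*(cos(y) - 1)^(2/9)/(cos(y) + 1)^(2/9)


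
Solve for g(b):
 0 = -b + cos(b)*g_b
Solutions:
 g(b) = C1 + Integral(b/cos(b), b)


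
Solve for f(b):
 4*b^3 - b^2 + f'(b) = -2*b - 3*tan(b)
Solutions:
 f(b) = C1 - b^4 + b^3/3 - b^2 + 3*log(cos(b))


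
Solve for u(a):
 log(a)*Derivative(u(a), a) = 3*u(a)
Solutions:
 u(a) = C1*exp(3*li(a))


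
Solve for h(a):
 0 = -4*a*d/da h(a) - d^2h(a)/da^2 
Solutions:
 h(a) = C1 + C2*erf(sqrt(2)*a)


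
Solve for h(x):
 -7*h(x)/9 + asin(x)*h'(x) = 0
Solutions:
 h(x) = C1*exp(7*Integral(1/asin(x), x)/9)


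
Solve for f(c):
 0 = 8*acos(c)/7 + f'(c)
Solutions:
 f(c) = C1 - 8*c*acos(c)/7 + 8*sqrt(1 - c^2)/7


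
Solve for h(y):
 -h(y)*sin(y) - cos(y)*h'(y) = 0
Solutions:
 h(y) = C1*cos(y)


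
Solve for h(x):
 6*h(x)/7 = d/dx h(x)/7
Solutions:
 h(x) = C1*exp(6*x)


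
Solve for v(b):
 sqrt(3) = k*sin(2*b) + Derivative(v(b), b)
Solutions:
 v(b) = C1 + sqrt(3)*b + k*cos(2*b)/2


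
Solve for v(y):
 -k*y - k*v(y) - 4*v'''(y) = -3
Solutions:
 v(y) = C1*exp(2^(1/3)*y*(-k)^(1/3)/2) + C2*exp(2^(1/3)*y*(-k)^(1/3)*(-1 + sqrt(3)*I)/4) + C3*exp(-2^(1/3)*y*(-k)^(1/3)*(1 + sqrt(3)*I)/4) - y + 3/k


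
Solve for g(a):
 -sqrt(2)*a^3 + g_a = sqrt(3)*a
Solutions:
 g(a) = C1 + sqrt(2)*a^4/4 + sqrt(3)*a^2/2


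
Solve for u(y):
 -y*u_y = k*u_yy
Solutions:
 u(y) = C1 + C2*sqrt(k)*erf(sqrt(2)*y*sqrt(1/k)/2)


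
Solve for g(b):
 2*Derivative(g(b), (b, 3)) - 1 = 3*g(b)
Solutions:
 g(b) = C3*exp(2^(2/3)*3^(1/3)*b/2) + (C1*sin(2^(2/3)*3^(5/6)*b/4) + C2*cos(2^(2/3)*3^(5/6)*b/4))*exp(-2^(2/3)*3^(1/3)*b/4) - 1/3


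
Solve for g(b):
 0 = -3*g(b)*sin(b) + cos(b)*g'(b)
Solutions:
 g(b) = C1/cos(b)^3


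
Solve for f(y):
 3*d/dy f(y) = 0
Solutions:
 f(y) = C1


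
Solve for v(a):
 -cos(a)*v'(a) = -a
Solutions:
 v(a) = C1 + Integral(a/cos(a), a)


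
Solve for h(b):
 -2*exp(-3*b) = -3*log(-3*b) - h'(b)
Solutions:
 h(b) = C1 - 3*b*log(-b) + 3*b*(1 - log(3)) - 2*exp(-3*b)/3


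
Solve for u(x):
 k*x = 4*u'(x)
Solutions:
 u(x) = C1 + k*x^2/8


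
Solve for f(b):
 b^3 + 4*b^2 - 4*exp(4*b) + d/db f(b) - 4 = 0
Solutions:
 f(b) = C1 - b^4/4 - 4*b^3/3 + 4*b + exp(4*b)


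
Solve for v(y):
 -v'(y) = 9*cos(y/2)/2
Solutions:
 v(y) = C1 - 9*sin(y/2)


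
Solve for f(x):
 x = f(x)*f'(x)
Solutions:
 f(x) = -sqrt(C1 + x^2)
 f(x) = sqrt(C1 + x^2)


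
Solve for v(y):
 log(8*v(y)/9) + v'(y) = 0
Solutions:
 Integral(1/(log(_y) - 2*log(3) + 3*log(2)), (_y, v(y))) = C1 - y


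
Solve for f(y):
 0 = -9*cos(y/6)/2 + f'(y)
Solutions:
 f(y) = C1 + 27*sin(y/6)


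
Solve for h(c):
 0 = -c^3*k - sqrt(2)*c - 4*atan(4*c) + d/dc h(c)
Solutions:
 h(c) = C1 + c^4*k/4 + sqrt(2)*c^2/2 + 4*c*atan(4*c) - log(16*c^2 + 1)/2


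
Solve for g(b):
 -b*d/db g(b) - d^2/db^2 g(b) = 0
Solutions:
 g(b) = C1 + C2*erf(sqrt(2)*b/2)


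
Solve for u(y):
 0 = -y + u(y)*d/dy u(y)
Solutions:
 u(y) = -sqrt(C1 + y^2)
 u(y) = sqrt(C1 + y^2)


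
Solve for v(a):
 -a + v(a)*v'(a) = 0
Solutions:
 v(a) = -sqrt(C1 + a^2)
 v(a) = sqrt(C1 + a^2)


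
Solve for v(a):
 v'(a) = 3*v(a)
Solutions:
 v(a) = C1*exp(3*a)


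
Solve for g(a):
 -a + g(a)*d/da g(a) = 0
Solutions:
 g(a) = -sqrt(C1 + a^2)
 g(a) = sqrt(C1 + a^2)


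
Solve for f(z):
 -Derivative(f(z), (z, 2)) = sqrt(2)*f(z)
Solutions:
 f(z) = C1*sin(2^(1/4)*z) + C2*cos(2^(1/4)*z)


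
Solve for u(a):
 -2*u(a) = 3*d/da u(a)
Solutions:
 u(a) = C1*exp(-2*a/3)


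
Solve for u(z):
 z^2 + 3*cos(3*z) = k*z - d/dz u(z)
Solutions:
 u(z) = C1 + k*z^2/2 - z^3/3 - sin(3*z)


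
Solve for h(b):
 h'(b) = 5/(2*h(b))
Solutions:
 h(b) = -sqrt(C1 + 5*b)
 h(b) = sqrt(C1 + 5*b)


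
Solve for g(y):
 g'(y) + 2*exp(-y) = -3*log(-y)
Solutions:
 g(y) = C1 - 3*y*log(-y) + 3*y + 2*exp(-y)


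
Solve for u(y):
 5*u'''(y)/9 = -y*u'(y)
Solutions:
 u(y) = C1 + Integral(C2*airyai(-15^(2/3)*y/5) + C3*airybi(-15^(2/3)*y/5), y)


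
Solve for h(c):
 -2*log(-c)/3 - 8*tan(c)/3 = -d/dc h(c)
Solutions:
 h(c) = C1 + 2*c*log(-c)/3 - 2*c/3 - 8*log(cos(c))/3


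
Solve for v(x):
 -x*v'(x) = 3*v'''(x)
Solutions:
 v(x) = C1 + Integral(C2*airyai(-3^(2/3)*x/3) + C3*airybi(-3^(2/3)*x/3), x)


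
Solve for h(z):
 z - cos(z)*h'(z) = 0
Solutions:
 h(z) = C1 + Integral(z/cos(z), z)


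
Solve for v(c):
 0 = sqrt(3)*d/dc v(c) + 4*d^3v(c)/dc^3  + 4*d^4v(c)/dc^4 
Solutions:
 v(c) = C1 + C2*exp(c*(-2 + (1 + 27*sqrt(3)/8 + sqrt(-4 + (8 + 27*sqrt(3))^2/16)/2)^(-1/3) + (1 + 27*sqrt(3)/8 + sqrt(-4 + (8 + 27*sqrt(3))^2/16)/2)^(1/3))/6)*sin(sqrt(3)*c*(-(1 + 27*sqrt(3)/8 + sqrt(-4 + (2 + 27*sqrt(3)/4)^2)/2)^(1/3) + (1 + 27*sqrt(3)/8 + sqrt(-4 + (2 + 27*sqrt(3)/4)^2)/2)^(-1/3))/6) + C3*exp(c*(-2 + (1 + 27*sqrt(3)/8 + sqrt(-4 + (8 + 27*sqrt(3))^2/16)/2)^(-1/3) + (1 + 27*sqrt(3)/8 + sqrt(-4 + (8 + 27*sqrt(3))^2/16)/2)^(1/3))/6)*cos(sqrt(3)*c*(-(1 + 27*sqrt(3)/8 + sqrt(-4 + (2 + 27*sqrt(3)/4)^2)/2)^(1/3) + (1 + 27*sqrt(3)/8 + sqrt(-4 + (2 + 27*sqrt(3)/4)^2)/2)^(-1/3))/6) + C4*exp(-c*((1 + 27*sqrt(3)/8 + sqrt(-4 + (8 + 27*sqrt(3))^2/16)/2)^(-1/3) + 1 + (1 + 27*sqrt(3)/8 + sqrt(-4 + (8 + 27*sqrt(3))^2/16)/2)^(1/3))/3)


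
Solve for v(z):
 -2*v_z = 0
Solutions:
 v(z) = C1


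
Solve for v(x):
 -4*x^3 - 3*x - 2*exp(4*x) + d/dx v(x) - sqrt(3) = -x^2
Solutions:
 v(x) = C1 + x^4 - x^3/3 + 3*x^2/2 + sqrt(3)*x + exp(4*x)/2


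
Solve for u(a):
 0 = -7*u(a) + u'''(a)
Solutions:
 u(a) = C3*exp(7^(1/3)*a) + (C1*sin(sqrt(3)*7^(1/3)*a/2) + C2*cos(sqrt(3)*7^(1/3)*a/2))*exp(-7^(1/3)*a/2)


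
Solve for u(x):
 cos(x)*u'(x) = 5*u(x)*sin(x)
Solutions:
 u(x) = C1/cos(x)^5


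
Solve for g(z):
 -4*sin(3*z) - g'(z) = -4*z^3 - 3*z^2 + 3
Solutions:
 g(z) = C1 + z^4 + z^3 - 3*z + 4*cos(3*z)/3


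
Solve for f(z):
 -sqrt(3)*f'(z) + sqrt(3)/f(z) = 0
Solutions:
 f(z) = -sqrt(C1 + 2*z)
 f(z) = sqrt(C1 + 2*z)


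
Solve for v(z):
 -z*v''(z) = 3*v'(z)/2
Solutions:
 v(z) = C1 + C2/sqrt(z)


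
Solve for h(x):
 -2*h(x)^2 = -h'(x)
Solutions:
 h(x) = -1/(C1 + 2*x)


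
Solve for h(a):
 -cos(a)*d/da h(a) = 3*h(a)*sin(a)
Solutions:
 h(a) = C1*cos(a)^3


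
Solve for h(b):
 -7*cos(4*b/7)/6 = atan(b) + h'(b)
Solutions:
 h(b) = C1 - b*atan(b) + log(b^2 + 1)/2 - 49*sin(4*b/7)/24


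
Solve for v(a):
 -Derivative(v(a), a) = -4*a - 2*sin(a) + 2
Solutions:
 v(a) = C1 + 2*a^2 - 2*a - 2*cos(a)


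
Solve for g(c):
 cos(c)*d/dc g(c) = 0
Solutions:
 g(c) = C1


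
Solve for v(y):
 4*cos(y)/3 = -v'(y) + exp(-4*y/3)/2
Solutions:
 v(y) = C1 - 4*sin(y)/3 - 3*exp(-4*y/3)/8


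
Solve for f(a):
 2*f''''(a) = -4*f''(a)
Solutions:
 f(a) = C1 + C2*a + C3*sin(sqrt(2)*a) + C4*cos(sqrt(2)*a)


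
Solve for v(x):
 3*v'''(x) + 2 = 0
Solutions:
 v(x) = C1 + C2*x + C3*x^2 - x^3/9


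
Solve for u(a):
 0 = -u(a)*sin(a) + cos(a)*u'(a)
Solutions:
 u(a) = C1/cos(a)


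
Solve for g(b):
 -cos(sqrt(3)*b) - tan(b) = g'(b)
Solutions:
 g(b) = C1 + log(cos(b)) - sqrt(3)*sin(sqrt(3)*b)/3


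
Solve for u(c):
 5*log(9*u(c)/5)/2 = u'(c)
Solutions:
 -2*Integral(1/(log(_y) - log(5) + 2*log(3)), (_y, u(c)))/5 = C1 - c


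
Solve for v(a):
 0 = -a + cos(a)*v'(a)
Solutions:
 v(a) = C1 + Integral(a/cos(a), a)


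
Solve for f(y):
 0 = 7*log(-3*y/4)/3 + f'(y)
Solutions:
 f(y) = C1 - 7*y*log(-y)/3 + 7*y*(-log(3) + 1 + 2*log(2))/3


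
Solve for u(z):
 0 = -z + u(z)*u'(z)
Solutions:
 u(z) = -sqrt(C1 + z^2)
 u(z) = sqrt(C1 + z^2)


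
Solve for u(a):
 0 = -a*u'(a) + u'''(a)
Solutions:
 u(a) = C1 + Integral(C2*airyai(a) + C3*airybi(a), a)


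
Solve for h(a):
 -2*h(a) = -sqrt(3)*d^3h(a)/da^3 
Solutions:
 h(a) = C3*exp(2^(1/3)*3^(5/6)*a/3) + (C1*sin(6^(1/3)*a/2) + C2*cos(6^(1/3)*a/2))*exp(-2^(1/3)*3^(5/6)*a/6)


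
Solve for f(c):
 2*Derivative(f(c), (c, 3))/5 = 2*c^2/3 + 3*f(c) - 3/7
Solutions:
 f(c) = C3*exp(15^(1/3)*2^(2/3)*c/2) - 2*c^2/9 + (C1*sin(2^(2/3)*3^(5/6)*5^(1/3)*c/4) + C2*cos(2^(2/3)*3^(5/6)*5^(1/3)*c/4))*exp(-15^(1/3)*2^(2/3)*c/4) + 1/7


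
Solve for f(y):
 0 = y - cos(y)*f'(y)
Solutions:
 f(y) = C1 + Integral(y/cos(y), y)


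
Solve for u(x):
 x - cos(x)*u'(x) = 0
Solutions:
 u(x) = C1 + Integral(x/cos(x), x)


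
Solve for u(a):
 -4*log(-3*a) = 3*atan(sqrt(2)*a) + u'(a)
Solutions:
 u(a) = C1 - 4*a*log(-a) - 3*a*atan(sqrt(2)*a) - 4*a*log(3) + 4*a + 3*sqrt(2)*log(2*a^2 + 1)/4


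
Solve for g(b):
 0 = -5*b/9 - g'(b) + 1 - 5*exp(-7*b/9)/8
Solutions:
 g(b) = C1 - 5*b^2/18 + b + 45*exp(-7*b/9)/56


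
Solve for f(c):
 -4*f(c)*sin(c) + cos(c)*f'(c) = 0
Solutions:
 f(c) = C1/cos(c)^4


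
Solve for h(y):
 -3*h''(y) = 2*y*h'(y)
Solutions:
 h(y) = C1 + C2*erf(sqrt(3)*y/3)


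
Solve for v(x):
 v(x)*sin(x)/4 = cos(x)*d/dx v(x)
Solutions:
 v(x) = C1/cos(x)^(1/4)


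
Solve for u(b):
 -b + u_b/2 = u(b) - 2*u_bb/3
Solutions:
 u(b) = C1*exp(b*(-3 + sqrt(105))/8) + C2*exp(-b*(3 + sqrt(105))/8) - b - 1/2


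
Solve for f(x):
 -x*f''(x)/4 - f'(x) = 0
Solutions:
 f(x) = C1 + C2/x^3


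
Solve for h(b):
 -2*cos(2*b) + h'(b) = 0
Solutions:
 h(b) = C1 + sin(2*b)


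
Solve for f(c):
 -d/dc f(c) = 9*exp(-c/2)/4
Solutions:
 f(c) = C1 + 9*exp(-c/2)/2


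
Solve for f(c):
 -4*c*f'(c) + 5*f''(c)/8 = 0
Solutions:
 f(c) = C1 + C2*erfi(4*sqrt(5)*c/5)


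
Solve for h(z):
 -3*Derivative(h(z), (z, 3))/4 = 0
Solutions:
 h(z) = C1 + C2*z + C3*z^2


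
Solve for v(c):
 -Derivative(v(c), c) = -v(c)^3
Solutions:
 v(c) = -sqrt(2)*sqrt(-1/(C1 + c))/2
 v(c) = sqrt(2)*sqrt(-1/(C1 + c))/2


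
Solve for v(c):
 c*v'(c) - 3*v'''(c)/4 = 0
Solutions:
 v(c) = C1 + Integral(C2*airyai(6^(2/3)*c/3) + C3*airybi(6^(2/3)*c/3), c)


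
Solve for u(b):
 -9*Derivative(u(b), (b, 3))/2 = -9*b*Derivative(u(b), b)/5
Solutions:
 u(b) = C1 + Integral(C2*airyai(2^(1/3)*5^(2/3)*b/5) + C3*airybi(2^(1/3)*5^(2/3)*b/5), b)


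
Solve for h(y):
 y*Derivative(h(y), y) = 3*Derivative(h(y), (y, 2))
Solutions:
 h(y) = C1 + C2*erfi(sqrt(6)*y/6)


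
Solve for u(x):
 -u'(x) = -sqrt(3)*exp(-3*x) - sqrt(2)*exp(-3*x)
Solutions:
 u(x) = C1 - sqrt(3)*exp(-3*x)/3 - sqrt(2)*exp(-3*x)/3


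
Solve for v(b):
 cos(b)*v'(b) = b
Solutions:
 v(b) = C1 + Integral(b/cos(b), b)


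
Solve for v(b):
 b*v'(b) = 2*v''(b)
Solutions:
 v(b) = C1 + C2*erfi(b/2)


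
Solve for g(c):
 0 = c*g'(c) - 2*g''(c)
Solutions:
 g(c) = C1 + C2*erfi(c/2)


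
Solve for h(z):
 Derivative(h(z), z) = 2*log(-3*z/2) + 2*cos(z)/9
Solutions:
 h(z) = C1 + 2*z*log(-z) - 2*z - 2*z*log(2) + 2*z*log(3) + 2*sin(z)/9


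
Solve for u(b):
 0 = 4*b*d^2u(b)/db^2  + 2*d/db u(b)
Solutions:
 u(b) = C1 + C2*sqrt(b)


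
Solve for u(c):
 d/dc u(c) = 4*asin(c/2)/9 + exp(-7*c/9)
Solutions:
 u(c) = C1 + 4*c*asin(c/2)/9 + 4*sqrt(4 - c^2)/9 - 9*exp(-7*c/9)/7


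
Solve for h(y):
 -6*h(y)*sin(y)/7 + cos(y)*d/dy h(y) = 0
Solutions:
 h(y) = C1/cos(y)^(6/7)


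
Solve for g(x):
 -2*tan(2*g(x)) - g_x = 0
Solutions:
 g(x) = -asin(C1*exp(-4*x))/2 + pi/2
 g(x) = asin(C1*exp(-4*x))/2


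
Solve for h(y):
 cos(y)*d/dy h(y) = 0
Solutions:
 h(y) = C1


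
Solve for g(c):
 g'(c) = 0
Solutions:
 g(c) = C1


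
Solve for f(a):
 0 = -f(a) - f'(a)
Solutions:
 f(a) = C1*exp(-a)


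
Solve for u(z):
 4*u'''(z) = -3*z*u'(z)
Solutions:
 u(z) = C1 + Integral(C2*airyai(-6^(1/3)*z/2) + C3*airybi(-6^(1/3)*z/2), z)


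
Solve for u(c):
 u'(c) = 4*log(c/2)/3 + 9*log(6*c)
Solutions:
 u(c) = C1 + 31*c*log(c)/3 - 31*c/3 + 2*c*log(2)/3 + c*log(2519424)


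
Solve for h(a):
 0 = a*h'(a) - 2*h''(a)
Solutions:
 h(a) = C1 + C2*erfi(a/2)


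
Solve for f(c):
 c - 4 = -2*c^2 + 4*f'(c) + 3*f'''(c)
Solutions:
 f(c) = C1 + C2*sin(2*sqrt(3)*c/3) + C3*cos(2*sqrt(3)*c/3) + c^3/6 + c^2/8 - 7*c/4


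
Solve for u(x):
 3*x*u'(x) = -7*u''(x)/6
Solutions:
 u(x) = C1 + C2*erf(3*sqrt(7)*x/7)


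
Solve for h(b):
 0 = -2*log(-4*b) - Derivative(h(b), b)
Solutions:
 h(b) = C1 - 2*b*log(-b) + 2*b*(1 - 2*log(2))


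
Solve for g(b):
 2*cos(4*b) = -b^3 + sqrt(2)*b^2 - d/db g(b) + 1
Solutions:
 g(b) = C1 - b^4/4 + sqrt(2)*b^3/3 + b - sin(4*b)/2


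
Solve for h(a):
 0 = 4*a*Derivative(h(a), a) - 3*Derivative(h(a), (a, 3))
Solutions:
 h(a) = C1 + Integral(C2*airyai(6^(2/3)*a/3) + C3*airybi(6^(2/3)*a/3), a)


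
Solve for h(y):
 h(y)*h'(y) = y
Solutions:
 h(y) = -sqrt(C1 + y^2)
 h(y) = sqrt(C1 + y^2)


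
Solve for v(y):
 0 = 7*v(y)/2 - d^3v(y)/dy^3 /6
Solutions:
 v(y) = C3*exp(21^(1/3)*y) + (C1*sin(3^(5/6)*7^(1/3)*y/2) + C2*cos(3^(5/6)*7^(1/3)*y/2))*exp(-21^(1/3)*y/2)


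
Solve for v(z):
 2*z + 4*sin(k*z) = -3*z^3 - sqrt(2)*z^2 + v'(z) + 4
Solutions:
 v(z) = C1 + 3*z^4/4 + sqrt(2)*z^3/3 + z^2 - 4*z - 4*cos(k*z)/k


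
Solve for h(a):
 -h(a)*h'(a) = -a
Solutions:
 h(a) = -sqrt(C1 + a^2)
 h(a) = sqrt(C1 + a^2)


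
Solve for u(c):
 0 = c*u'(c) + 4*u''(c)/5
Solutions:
 u(c) = C1 + C2*erf(sqrt(10)*c/4)


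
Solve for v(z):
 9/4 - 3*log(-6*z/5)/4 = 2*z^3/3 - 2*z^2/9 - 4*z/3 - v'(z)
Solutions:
 v(z) = C1 + z^4/6 - 2*z^3/27 - 2*z^2/3 + 3*z*log(-z)/4 + z*(-3 - 3*log(5)/4 + 3*log(6)/4)


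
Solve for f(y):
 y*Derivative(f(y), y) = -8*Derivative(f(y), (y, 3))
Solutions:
 f(y) = C1 + Integral(C2*airyai(-y/2) + C3*airybi(-y/2), y)


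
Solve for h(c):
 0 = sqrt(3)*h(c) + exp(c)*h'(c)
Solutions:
 h(c) = C1*exp(sqrt(3)*exp(-c))


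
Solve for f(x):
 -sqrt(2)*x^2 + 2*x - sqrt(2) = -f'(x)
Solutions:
 f(x) = C1 + sqrt(2)*x^3/3 - x^2 + sqrt(2)*x


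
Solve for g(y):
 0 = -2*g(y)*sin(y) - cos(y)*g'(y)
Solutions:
 g(y) = C1*cos(y)^2


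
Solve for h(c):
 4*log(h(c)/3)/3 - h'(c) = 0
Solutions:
 3*Integral(1/(-log(_y) + log(3)), (_y, h(c)))/4 = C1 - c


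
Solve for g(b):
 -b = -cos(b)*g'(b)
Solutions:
 g(b) = C1 + Integral(b/cos(b), b)


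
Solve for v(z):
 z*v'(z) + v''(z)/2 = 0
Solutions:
 v(z) = C1 + C2*erf(z)


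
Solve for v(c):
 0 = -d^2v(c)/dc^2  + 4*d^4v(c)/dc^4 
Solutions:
 v(c) = C1 + C2*c + C3*exp(-c/2) + C4*exp(c/2)


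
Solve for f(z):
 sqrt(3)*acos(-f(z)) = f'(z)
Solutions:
 Integral(1/acos(-_y), (_y, f(z))) = C1 + sqrt(3)*z


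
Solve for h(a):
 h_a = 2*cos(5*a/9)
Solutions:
 h(a) = C1 + 18*sin(5*a/9)/5


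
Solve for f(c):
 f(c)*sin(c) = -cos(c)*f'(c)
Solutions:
 f(c) = C1*cos(c)


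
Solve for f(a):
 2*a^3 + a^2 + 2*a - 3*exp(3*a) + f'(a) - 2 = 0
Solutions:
 f(a) = C1 - a^4/2 - a^3/3 - a^2 + 2*a + exp(3*a)


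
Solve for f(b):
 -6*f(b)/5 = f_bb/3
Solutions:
 f(b) = C1*sin(3*sqrt(10)*b/5) + C2*cos(3*sqrt(10)*b/5)


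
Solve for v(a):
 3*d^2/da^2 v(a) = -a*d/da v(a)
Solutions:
 v(a) = C1 + C2*erf(sqrt(6)*a/6)


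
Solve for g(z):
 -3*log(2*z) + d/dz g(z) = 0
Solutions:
 g(z) = C1 + 3*z*log(z) - 3*z + z*log(8)


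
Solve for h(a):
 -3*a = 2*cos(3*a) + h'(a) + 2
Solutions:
 h(a) = C1 - 3*a^2/2 - 2*a - 2*sin(3*a)/3


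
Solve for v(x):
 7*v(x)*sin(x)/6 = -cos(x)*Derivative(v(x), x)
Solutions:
 v(x) = C1*cos(x)^(7/6)


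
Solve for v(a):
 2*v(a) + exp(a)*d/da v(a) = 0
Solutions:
 v(a) = C1*exp(2*exp(-a))


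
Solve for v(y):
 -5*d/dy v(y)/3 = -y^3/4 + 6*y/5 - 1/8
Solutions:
 v(y) = C1 + 3*y^4/80 - 9*y^2/25 + 3*y/40


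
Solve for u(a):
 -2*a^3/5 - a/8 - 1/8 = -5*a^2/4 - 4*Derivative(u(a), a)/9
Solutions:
 u(a) = C1 + 9*a^4/40 - 15*a^3/16 + 9*a^2/64 + 9*a/32


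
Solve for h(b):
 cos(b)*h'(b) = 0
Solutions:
 h(b) = C1


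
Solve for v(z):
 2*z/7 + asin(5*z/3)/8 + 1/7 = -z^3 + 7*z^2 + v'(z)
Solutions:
 v(z) = C1 + z^4/4 - 7*z^3/3 + z^2/7 + z*asin(5*z/3)/8 + z/7 + sqrt(9 - 25*z^2)/40


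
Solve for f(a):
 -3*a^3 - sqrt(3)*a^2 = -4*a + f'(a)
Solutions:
 f(a) = C1 - 3*a^4/4 - sqrt(3)*a^3/3 + 2*a^2


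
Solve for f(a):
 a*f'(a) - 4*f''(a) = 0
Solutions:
 f(a) = C1 + C2*erfi(sqrt(2)*a/4)


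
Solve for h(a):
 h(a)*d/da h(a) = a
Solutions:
 h(a) = -sqrt(C1 + a^2)
 h(a) = sqrt(C1 + a^2)


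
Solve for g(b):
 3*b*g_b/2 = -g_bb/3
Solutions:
 g(b) = C1 + C2*erf(3*b/2)


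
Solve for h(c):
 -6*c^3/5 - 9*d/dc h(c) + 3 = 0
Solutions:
 h(c) = C1 - c^4/30 + c/3


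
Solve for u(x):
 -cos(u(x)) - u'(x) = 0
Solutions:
 u(x) = pi - asin((C1 + exp(2*x))/(C1 - exp(2*x)))
 u(x) = asin((C1 + exp(2*x))/(C1 - exp(2*x)))


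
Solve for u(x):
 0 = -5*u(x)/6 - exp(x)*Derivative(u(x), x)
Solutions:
 u(x) = C1*exp(5*exp(-x)/6)


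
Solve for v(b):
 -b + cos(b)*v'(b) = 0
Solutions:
 v(b) = C1 + Integral(b/cos(b), b)


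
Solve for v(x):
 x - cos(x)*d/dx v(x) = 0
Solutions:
 v(x) = C1 + Integral(x/cos(x), x)


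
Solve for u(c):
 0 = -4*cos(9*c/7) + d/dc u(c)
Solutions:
 u(c) = C1 + 28*sin(9*c/7)/9


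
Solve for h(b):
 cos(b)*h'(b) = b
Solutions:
 h(b) = C1 + Integral(b/cos(b), b)


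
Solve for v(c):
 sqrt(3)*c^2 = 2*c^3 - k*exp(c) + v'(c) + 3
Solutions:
 v(c) = C1 - c^4/2 + sqrt(3)*c^3/3 - 3*c + k*exp(c)


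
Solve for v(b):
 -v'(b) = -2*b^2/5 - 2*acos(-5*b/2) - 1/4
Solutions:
 v(b) = C1 + 2*b^3/15 + 2*b*acos(-5*b/2) + b/4 + 2*sqrt(4 - 25*b^2)/5


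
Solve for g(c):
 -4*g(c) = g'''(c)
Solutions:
 g(c) = C3*exp(-2^(2/3)*c) + (C1*sin(2^(2/3)*sqrt(3)*c/2) + C2*cos(2^(2/3)*sqrt(3)*c/2))*exp(2^(2/3)*c/2)


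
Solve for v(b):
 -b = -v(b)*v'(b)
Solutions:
 v(b) = -sqrt(C1 + b^2)
 v(b) = sqrt(C1 + b^2)


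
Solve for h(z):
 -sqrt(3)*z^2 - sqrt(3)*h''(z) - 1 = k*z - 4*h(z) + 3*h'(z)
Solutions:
 h(z) = C1*exp(sqrt(3)*z*(-3 + sqrt(9 + 16*sqrt(3)))/6) + C2*exp(-sqrt(3)*z*(3 + sqrt(9 + 16*sqrt(3)))/6) + k*z/4 + 3*k/16 + sqrt(3)*z^2/4 + 3*sqrt(3)*z/8 + 9*sqrt(3)/32 + 5/8


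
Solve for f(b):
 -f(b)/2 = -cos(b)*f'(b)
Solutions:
 f(b) = C1*(sin(b) + 1)^(1/4)/(sin(b) - 1)^(1/4)


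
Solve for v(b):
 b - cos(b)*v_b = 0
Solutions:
 v(b) = C1 + Integral(b/cos(b), b)


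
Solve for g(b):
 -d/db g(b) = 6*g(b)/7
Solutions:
 g(b) = C1*exp(-6*b/7)


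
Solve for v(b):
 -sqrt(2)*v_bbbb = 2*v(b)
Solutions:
 v(b) = (C1*sin(2^(5/8)*b/2) + C2*cos(2^(5/8)*b/2))*exp(-2^(5/8)*b/2) + (C3*sin(2^(5/8)*b/2) + C4*cos(2^(5/8)*b/2))*exp(2^(5/8)*b/2)


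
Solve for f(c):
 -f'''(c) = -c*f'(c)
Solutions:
 f(c) = C1 + Integral(C2*airyai(c) + C3*airybi(c), c)


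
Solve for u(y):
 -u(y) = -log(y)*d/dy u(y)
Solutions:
 u(y) = C1*exp(li(y))


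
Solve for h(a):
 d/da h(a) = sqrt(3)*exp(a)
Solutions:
 h(a) = C1 + sqrt(3)*exp(a)


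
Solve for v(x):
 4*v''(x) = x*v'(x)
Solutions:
 v(x) = C1 + C2*erfi(sqrt(2)*x/4)


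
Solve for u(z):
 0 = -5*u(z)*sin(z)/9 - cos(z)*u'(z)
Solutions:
 u(z) = C1*cos(z)^(5/9)


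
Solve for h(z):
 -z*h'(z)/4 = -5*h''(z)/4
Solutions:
 h(z) = C1 + C2*erfi(sqrt(10)*z/10)


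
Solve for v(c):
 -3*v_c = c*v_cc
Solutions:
 v(c) = C1 + C2/c^2


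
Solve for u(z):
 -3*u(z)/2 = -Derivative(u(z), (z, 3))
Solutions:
 u(z) = C3*exp(2^(2/3)*3^(1/3)*z/2) + (C1*sin(2^(2/3)*3^(5/6)*z/4) + C2*cos(2^(2/3)*3^(5/6)*z/4))*exp(-2^(2/3)*3^(1/3)*z/4)


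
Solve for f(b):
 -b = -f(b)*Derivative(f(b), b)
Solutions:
 f(b) = -sqrt(C1 + b^2)
 f(b) = sqrt(C1 + b^2)


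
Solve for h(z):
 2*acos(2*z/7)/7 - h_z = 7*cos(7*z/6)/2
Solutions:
 h(z) = C1 + 2*z*acos(2*z/7)/7 - sqrt(49 - 4*z^2)/7 - 3*sin(7*z/6)


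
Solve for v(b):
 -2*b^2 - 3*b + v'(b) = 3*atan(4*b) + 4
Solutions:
 v(b) = C1 + 2*b^3/3 + 3*b^2/2 + 3*b*atan(4*b) + 4*b - 3*log(16*b^2 + 1)/8


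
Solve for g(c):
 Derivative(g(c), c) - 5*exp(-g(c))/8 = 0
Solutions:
 g(c) = log(C1 + 5*c/8)


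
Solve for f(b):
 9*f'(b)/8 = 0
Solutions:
 f(b) = C1


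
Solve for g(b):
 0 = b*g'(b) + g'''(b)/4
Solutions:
 g(b) = C1 + Integral(C2*airyai(-2^(2/3)*b) + C3*airybi(-2^(2/3)*b), b)


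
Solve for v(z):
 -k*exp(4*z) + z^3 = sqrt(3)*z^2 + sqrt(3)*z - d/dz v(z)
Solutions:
 v(z) = C1 + k*exp(4*z)/4 - z^4/4 + sqrt(3)*z^3/3 + sqrt(3)*z^2/2


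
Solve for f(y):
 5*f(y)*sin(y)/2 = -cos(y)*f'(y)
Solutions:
 f(y) = C1*cos(y)^(5/2)


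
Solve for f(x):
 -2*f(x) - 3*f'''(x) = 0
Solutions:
 f(x) = C3*exp(-2^(1/3)*3^(2/3)*x/3) + (C1*sin(2^(1/3)*3^(1/6)*x/2) + C2*cos(2^(1/3)*3^(1/6)*x/2))*exp(2^(1/3)*3^(2/3)*x/6)


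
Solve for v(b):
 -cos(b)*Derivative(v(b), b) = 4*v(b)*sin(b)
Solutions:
 v(b) = C1*cos(b)^4


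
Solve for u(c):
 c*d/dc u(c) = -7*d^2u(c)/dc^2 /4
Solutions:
 u(c) = C1 + C2*erf(sqrt(14)*c/7)


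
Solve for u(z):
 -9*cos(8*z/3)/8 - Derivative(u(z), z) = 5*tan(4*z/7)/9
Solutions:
 u(z) = C1 + 35*log(cos(4*z/7))/36 - 27*sin(8*z/3)/64


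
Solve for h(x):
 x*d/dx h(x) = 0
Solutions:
 h(x) = C1


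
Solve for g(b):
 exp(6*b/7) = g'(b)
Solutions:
 g(b) = C1 + 7*exp(6*b/7)/6


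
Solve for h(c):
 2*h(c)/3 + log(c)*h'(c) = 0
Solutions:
 h(c) = C1*exp(-2*li(c)/3)


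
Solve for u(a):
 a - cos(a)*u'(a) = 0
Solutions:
 u(a) = C1 + Integral(a/cos(a), a)


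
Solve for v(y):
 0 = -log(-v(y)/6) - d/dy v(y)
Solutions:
 Integral(1/(log(-_y) - log(6)), (_y, v(y))) = C1 - y


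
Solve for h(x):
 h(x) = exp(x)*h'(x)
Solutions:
 h(x) = C1*exp(-exp(-x))


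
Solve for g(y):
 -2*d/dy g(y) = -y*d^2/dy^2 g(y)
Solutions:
 g(y) = C1 + C2*y^3


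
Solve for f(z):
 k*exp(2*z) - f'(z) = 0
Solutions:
 f(z) = C1 + k*exp(2*z)/2


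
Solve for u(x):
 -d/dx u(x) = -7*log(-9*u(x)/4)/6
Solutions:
 -6*Integral(1/(log(-_y) - 2*log(2) + 2*log(3)), (_y, u(x)))/7 = C1 - x


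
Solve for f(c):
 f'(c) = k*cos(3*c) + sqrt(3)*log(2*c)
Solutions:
 f(c) = C1 + sqrt(3)*c*(log(c) - 1) + sqrt(3)*c*log(2) + k*sin(3*c)/3


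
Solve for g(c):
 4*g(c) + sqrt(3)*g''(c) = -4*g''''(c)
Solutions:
 g(c) = (C1*sin(c*cos(atan(sqrt(183)/3)/2)) + C2*cos(c*cos(atan(sqrt(183)/3)/2)))*exp(-c*sin(atan(sqrt(183)/3)/2)) + (C3*sin(c*cos(atan(sqrt(183)/3)/2)) + C4*cos(c*cos(atan(sqrt(183)/3)/2)))*exp(c*sin(atan(sqrt(183)/3)/2))


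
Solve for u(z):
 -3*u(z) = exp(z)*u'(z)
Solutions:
 u(z) = C1*exp(3*exp(-z))


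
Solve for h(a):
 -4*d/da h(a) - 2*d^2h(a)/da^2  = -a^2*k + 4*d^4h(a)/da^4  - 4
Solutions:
 h(a) = C1 + C2*exp(-6^(1/3)*a*(-(18 + sqrt(330))^(1/3) + 6^(1/3)/(18 + sqrt(330))^(1/3))/12)*sin(2^(1/3)*3^(1/6)*a*(3*2^(1/3)/(18 + sqrt(330))^(1/3) + 3^(2/3)*(18 + sqrt(330))^(1/3))/12) + C3*exp(-6^(1/3)*a*(-(18 + sqrt(330))^(1/3) + 6^(1/3)/(18 + sqrt(330))^(1/3))/12)*cos(2^(1/3)*3^(1/6)*a*(3*2^(1/3)/(18 + sqrt(330))^(1/3) + 3^(2/3)*(18 + sqrt(330))^(1/3))/12) + C4*exp(6^(1/3)*a*(-(18 + sqrt(330))^(1/3) + 6^(1/3)/(18 + sqrt(330))^(1/3))/6) + a^3*k/12 - a^2*k/8 + a*k/8 + a


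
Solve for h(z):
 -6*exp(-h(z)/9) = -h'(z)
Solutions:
 h(z) = 9*log(C1 + 2*z/3)


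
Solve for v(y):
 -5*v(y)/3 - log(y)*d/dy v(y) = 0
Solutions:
 v(y) = C1*exp(-5*li(y)/3)


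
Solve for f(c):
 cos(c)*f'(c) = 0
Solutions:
 f(c) = C1


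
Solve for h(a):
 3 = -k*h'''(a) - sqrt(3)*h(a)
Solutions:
 h(a) = C1*exp(3^(1/6)*a*(-1/k)^(1/3)) + C2*exp(a*(-1/k)^(1/3)*(-3^(1/6) + 3^(2/3)*I)/2) + C3*exp(-a*(-1/k)^(1/3)*(3^(1/6) + 3^(2/3)*I)/2) - sqrt(3)


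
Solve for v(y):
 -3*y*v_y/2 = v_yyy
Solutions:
 v(y) = C1 + Integral(C2*airyai(-2^(2/3)*3^(1/3)*y/2) + C3*airybi(-2^(2/3)*3^(1/3)*y/2), y)


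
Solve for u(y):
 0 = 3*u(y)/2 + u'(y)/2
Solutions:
 u(y) = C1*exp(-3*y)


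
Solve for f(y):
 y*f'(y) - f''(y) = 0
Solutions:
 f(y) = C1 + C2*erfi(sqrt(2)*y/2)


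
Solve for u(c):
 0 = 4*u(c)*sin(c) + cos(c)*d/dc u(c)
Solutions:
 u(c) = C1*cos(c)^4


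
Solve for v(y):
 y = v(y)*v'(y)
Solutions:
 v(y) = -sqrt(C1 + y^2)
 v(y) = sqrt(C1 + y^2)


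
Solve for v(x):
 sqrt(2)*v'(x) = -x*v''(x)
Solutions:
 v(x) = C1 + C2*x^(1 - sqrt(2))


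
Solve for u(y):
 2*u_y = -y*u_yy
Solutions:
 u(y) = C1 + C2/y


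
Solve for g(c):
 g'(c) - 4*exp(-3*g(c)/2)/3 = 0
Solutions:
 g(c) = 2*log(C1 + 2*c)/3
 g(c) = 2*log((-1 - sqrt(3)*I)*(C1 + 2*c)^(1/3)/2)
 g(c) = 2*log((-1 + sqrt(3)*I)*(C1 + 2*c)^(1/3)/2)


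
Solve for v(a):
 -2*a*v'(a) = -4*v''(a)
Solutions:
 v(a) = C1 + C2*erfi(a/2)


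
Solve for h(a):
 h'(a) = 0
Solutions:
 h(a) = C1


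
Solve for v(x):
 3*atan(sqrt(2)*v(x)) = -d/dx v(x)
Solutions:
 Integral(1/atan(sqrt(2)*_y), (_y, v(x))) = C1 - 3*x


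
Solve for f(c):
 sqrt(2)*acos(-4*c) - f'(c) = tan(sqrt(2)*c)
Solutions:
 f(c) = C1 + sqrt(2)*(c*acos(-4*c) + sqrt(1 - 16*c^2)/4) + sqrt(2)*log(cos(sqrt(2)*c))/2


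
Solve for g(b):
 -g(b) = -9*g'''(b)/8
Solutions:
 g(b) = C3*exp(2*3^(1/3)*b/3) + (C1*sin(3^(5/6)*b/3) + C2*cos(3^(5/6)*b/3))*exp(-3^(1/3)*b/3)


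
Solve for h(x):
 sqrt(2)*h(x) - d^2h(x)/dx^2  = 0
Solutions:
 h(x) = C1*exp(-2^(1/4)*x) + C2*exp(2^(1/4)*x)


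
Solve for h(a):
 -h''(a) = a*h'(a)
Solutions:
 h(a) = C1 + C2*erf(sqrt(2)*a/2)


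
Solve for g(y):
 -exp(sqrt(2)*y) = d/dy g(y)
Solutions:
 g(y) = C1 - sqrt(2)*exp(sqrt(2)*y)/2


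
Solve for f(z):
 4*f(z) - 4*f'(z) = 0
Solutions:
 f(z) = C1*exp(z)


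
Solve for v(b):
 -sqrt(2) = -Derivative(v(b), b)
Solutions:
 v(b) = C1 + sqrt(2)*b


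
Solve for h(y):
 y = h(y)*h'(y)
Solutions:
 h(y) = -sqrt(C1 + y^2)
 h(y) = sqrt(C1 + y^2)


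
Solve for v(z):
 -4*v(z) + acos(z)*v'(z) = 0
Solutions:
 v(z) = C1*exp(4*Integral(1/acos(z), z))


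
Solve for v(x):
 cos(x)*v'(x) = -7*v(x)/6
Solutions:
 v(x) = C1*(sin(x) - 1)^(7/12)/(sin(x) + 1)^(7/12)


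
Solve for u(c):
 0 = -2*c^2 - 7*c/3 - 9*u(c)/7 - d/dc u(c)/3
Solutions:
 u(c) = C1*exp(-27*c/7) - 14*c^2/9 - 245*c/243 + 1715/6561


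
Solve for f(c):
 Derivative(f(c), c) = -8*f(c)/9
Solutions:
 f(c) = C1*exp(-8*c/9)


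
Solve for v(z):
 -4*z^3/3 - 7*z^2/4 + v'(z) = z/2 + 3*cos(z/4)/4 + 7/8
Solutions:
 v(z) = C1 + z^4/3 + 7*z^3/12 + z^2/4 + 7*z/8 + 3*sin(z/4)


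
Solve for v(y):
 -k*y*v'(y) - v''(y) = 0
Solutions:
 v(y) = Piecewise((-sqrt(2)*sqrt(pi)*C1*erf(sqrt(2)*sqrt(k)*y/2)/(2*sqrt(k)) - C2, (k > 0) | (k < 0)), (-C1*y - C2, True))


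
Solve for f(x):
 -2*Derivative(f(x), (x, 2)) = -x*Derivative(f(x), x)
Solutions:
 f(x) = C1 + C2*erfi(x/2)


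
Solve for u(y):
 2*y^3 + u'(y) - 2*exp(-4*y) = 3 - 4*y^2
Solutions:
 u(y) = C1 - y^4/2 - 4*y^3/3 + 3*y - exp(-4*y)/2


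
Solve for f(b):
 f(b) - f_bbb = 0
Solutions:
 f(b) = C3*exp(b) + (C1*sin(sqrt(3)*b/2) + C2*cos(sqrt(3)*b/2))*exp(-b/2)


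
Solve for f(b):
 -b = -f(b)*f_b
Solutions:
 f(b) = -sqrt(C1 + b^2)
 f(b) = sqrt(C1 + b^2)


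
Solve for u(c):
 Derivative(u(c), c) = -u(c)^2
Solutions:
 u(c) = 1/(C1 + c)


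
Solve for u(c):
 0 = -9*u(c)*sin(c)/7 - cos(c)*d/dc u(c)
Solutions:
 u(c) = C1*cos(c)^(9/7)


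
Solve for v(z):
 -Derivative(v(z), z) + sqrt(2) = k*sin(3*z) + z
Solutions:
 v(z) = C1 + k*cos(3*z)/3 - z^2/2 + sqrt(2)*z


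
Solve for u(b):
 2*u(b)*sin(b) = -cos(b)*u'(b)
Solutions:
 u(b) = C1*cos(b)^2


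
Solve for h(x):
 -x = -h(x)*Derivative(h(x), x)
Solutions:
 h(x) = -sqrt(C1 + x^2)
 h(x) = sqrt(C1 + x^2)


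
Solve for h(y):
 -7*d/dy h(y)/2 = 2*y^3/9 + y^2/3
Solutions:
 h(y) = C1 - y^4/63 - 2*y^3/63


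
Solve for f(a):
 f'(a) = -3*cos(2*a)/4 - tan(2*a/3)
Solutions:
 f(a) = C1 + 3*log(cos(2*a/3))/2 - 3*sin(2*a)/8


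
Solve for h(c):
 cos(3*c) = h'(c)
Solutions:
 h(c) = C1 + sin(3*c)/3


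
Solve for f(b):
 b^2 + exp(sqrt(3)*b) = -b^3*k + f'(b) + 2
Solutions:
 f(b) = C1 + b^4*k/4 + b^3/3 - 2*b + sqrt(3)*exp(sqrt(3)*b)/3


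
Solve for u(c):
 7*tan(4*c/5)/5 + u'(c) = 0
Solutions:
 u(c) = C1 + 7*log(cos(4*c/5))/4


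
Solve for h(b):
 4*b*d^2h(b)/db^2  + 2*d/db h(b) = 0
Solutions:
 h(b) = C1 + C2*sqrt(b)


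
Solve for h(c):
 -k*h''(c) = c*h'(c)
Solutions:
 h(c) = C1 + C2*sqrt(k)*erf(sqrt(2)*c*sqrt(1/k)/2)


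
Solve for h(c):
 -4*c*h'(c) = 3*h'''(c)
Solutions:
 h(c) = C1 + Integral(C2*airyai(-6^(2/3)*c/3) + C3*airybi(-6^(2/3)*c/3), c)


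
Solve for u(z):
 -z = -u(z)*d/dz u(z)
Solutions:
 u(z) = -sqrt(C1 + z^2)
 u(z) = sqrt(C1 + z^2)


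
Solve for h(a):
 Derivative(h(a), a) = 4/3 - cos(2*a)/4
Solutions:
 h(a) = C1 + 4*a/3 - sin(2*a)/8


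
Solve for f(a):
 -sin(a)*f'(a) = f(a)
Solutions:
 f(a) = C1*sqrt(cos(a) + 1)/sqrt(cos(a) - 1)


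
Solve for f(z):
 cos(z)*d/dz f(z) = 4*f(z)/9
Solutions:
 f(z) = C1*(sin(z) + 1)^(2/9)/(sin(z) - 1)^(2/9)


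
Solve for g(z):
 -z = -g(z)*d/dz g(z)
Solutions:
 g(z) = -sqrt(C1 + z^2)
 g(z) = sqrt(C1 + z^2)


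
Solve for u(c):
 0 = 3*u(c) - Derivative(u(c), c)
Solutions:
 u(c) = C1*exp(3*c)


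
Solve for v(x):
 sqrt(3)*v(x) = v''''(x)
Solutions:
 v(x) = C1*exp(-3^(1/8)*x) + C2*exp(3^(1/8)*x) + C3*sin(3^(1/8)*x) + C4*cos(3^(1/8)*x)


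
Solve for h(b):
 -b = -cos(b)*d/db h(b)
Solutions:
 h(b) = C1 + Integral(b/cos(b), b)


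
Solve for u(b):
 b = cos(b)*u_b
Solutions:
 u(b) = C1 + Integral(b/cos(b), b)


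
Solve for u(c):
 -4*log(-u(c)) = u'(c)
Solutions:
 -li(-u(c)) = C1 - 4*c


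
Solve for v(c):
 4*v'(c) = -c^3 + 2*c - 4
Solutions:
 v(c) = C1 - c^4/16 + c^2/4 - c


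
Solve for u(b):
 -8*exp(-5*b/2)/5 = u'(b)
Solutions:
 u(b) = C1 + 16*exp(-5*b/2)/25


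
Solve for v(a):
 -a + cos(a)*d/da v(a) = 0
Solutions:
 v(a) = C1 + Integral(a/cos(a), a)


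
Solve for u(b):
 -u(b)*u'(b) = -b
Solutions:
 u(b) = -sqrt(C1 + b^2)
 u(b) = sqrt(C1 + b^2)


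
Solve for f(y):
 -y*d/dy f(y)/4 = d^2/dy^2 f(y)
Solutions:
 f(y) = C1 + C2*erf(sqrt(2)*y/4)


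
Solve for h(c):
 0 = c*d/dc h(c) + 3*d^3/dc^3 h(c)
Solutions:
 h(c) = C1 + Integral(C2*airyai(-3^(2/3)*c/3) + C3*airybi(-3^(2/3)*c/3), c)


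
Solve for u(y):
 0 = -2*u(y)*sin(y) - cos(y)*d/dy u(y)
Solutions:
 u(y) = C1*cos(y)^2


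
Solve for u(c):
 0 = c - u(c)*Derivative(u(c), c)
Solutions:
 u(c) = -sqrt(C1 + c^2)
 u(c) = sqrt(C1 + c^2)


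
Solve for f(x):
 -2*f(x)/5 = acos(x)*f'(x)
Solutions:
 f(x) = C1*exp(-2*Integral(1/acos(x), x)/5)


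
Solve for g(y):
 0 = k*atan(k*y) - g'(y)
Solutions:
 g(y) = C1 + k*Piecewise((y*atan(k*y) - log(k^2*y^2 + 1)/(2*k), Ne(k, 0)), (0, True))


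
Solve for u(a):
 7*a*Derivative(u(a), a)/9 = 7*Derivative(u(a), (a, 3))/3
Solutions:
 u(a) = C1 + Integral(C2*airyai(3^(2/3)*a/3) + C3*airybi(3^(2/3)*a/3), a)


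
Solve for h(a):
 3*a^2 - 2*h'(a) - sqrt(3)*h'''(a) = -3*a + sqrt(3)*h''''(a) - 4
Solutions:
 h(a) = C1 + C2*exp(a*(-2 + (1 + 9*sqrt(3) + sqrt(-1 + (1 + 9*sqrt(3))^2))^(-1/3) + (1 + 9*sqrt(3) + sqrt(-1 + (1 + 9*sqrt(3))^2))^(1/3))/6)*sin(sqrt(3)*a*(-(1 + 9*sqrt(3) + sqrt(-1 + (1 + 9*sqrt(3))^2))^(1/3) + (1 + 9*sqrt(3) + sqrt(-1 + (1 + 9*sqrt(3))^2))^(-1/3))/6) + C3*exp(a*(-2 + (1 + 9*sqrt(3) + sqrt(-1 + (1 + 9*sqrt(3))^2))^(-1/3) + (1 + 9*sqrt(3) + sqrt(-1 + (1 + 9*sqrt(3))^2))^(1/3))/6)*cos(sqrt(3)*a*(-(1 + 9*sqrt(3) + sqrt(-1 + (1 + 9*sqrt(3))^2))^(1/3) + (1 + 9*sqrt(3) + sqrt(-1 + (1 + 9*sqrt(3))^2))^(-1/3))/6) + C4*exp(-a*((1 + 9*sqrt(3) + sqrt(-1 + (1 + 9*sqrt(3))^2))^(-1/3) + 1 + (1 + 9*sqrt(3) + sqrt(-1 + (1 + 9*sqrt(3))^2))^(1/3))/3) + a^3/2 + 3*a^2/4 - 3*sqrt(3)*a/2 + 2*a


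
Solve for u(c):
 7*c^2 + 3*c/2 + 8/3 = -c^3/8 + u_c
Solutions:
 u(c) = C1 + c^4/32 + 7*c^3/3 + 3*c^2/4 + 8*c/3


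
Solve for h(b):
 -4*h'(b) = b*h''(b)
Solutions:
 h(b) = C1 + C2/b^3


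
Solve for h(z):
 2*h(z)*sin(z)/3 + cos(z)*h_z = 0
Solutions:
 h(z) = C1*cos(z)^(2/3)


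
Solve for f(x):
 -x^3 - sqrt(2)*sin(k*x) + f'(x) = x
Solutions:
 f(x) = C1 + x^4/4 + x^2/2 - sqrt(2)*cos(k*x)/k


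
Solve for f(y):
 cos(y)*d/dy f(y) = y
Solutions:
 f(y) = C1 + Integral(y/cos(y), y)


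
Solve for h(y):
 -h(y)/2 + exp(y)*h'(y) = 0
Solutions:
 h(y) = C1*exp(-exp(-y)/2)


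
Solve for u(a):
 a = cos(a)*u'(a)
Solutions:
 u(a) = C1 + Integral(a/cos(a), a)


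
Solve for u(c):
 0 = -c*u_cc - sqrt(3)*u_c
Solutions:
 u(c) = C1 + C2*c^(1 - sqrt(3))


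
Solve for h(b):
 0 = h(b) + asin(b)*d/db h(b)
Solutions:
 h(b) = C1*exp(-Integral(1/asin(b), b))


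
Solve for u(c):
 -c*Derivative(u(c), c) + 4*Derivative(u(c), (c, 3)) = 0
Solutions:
 u(c) = C1 + Integral(C2*airyai(2^(1/3)*c/2) + C3*airybi(2^(1/3)*c/2), c)


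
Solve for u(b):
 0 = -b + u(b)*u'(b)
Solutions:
 u(b) = -sqrt(C1 + b^2)
 u(b) = sqrt(C1 + b^2)


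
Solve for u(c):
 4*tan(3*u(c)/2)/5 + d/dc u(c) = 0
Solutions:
 u(c) = -2*asin(C1*exp(-6*c/5))/3 + 2*pi/3
 u(c) = 2*asin(C1*exp(-6*c/5))/3


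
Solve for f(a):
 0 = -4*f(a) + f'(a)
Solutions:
 f(a) = C1*exp(4*a)


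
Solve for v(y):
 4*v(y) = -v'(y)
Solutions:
 v(y) = C1*exp(-4*y)


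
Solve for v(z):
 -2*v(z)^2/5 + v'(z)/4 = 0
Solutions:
 v(z) = -5/(C1 + 8*z)


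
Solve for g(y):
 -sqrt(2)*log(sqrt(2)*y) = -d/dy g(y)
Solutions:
 g(y) = C1 + sqrt(2)*y*log(y) - sqrt(2)*y + sqrt(2)*y*log(2)/2


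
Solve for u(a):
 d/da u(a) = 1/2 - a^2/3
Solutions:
 u(a) = C1 - a^3/9 + a/2


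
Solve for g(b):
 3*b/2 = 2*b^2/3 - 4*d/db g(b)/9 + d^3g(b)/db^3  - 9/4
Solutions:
 g(b) = C1 + C2*exp(-2*b/3) + C3*exp(2*b/3) + b^3/2 - 27*b^2/16 + 27*b/16


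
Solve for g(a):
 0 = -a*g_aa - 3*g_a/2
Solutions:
 g(a) = C1 + C2/sqrt(a)


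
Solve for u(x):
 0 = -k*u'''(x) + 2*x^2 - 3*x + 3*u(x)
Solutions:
 u(x) = C1*exp(3^(1/3)*x*(1/k)^(1/3)) + C2*exp(x*(-3^(1/3) + 3^(5/6)*I)*(1/k)^(1/3)/2) + C3*exp(-x*(3^(1/3) + 3^(5/6)*I)*(1/k)^(1/3)/2) - 2*x^2/3 + x


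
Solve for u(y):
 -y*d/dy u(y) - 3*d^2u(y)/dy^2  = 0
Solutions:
 u(y) = C1 + C2*erf(sqrt(6)*y/6)


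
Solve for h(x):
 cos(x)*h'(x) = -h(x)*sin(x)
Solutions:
 h(x) = C1*cos(x)


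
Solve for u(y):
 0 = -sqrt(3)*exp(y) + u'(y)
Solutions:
 u(y) = C1 + sqrt(3)*exp(y)


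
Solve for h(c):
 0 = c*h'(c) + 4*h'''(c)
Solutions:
 h(c) = C1 + Integral(C2*airyai(-2^(1/3)*c/2) + C3*airybi(-2^(1/3)*c/2), c)


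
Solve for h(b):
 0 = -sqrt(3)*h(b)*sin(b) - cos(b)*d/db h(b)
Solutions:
 h(b) = C1*cos(b)^(sqrt(3))


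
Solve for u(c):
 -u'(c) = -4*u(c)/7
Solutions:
 u(c) = C1*exp(4*c/7)


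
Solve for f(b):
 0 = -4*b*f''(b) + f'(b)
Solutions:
 f(b) = C1 + C2*b^(5/4)


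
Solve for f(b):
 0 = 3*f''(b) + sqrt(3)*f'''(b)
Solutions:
 f(b) = C1 + C2*b + C3*exp(-sqrt(3)*b)


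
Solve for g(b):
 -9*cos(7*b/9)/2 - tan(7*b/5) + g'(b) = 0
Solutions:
 g(b) = C1 - 5*log(cos(7*b/5))/7 + 81*sin(7*b/9)/14


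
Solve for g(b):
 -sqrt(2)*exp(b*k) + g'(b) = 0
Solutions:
 g(b) = C1 + sqrt(2)*exp(b*k)/k


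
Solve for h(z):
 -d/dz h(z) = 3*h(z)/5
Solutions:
 h(z) = C1*exp(-3*z/5)


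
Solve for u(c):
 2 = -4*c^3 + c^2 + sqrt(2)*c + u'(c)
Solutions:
 u(c) = C1 + c^4 - c^3/3 - sqrt(2)*c^2/2 + 2*c


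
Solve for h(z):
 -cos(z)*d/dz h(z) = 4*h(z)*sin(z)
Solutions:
 h(z) = C1*cos(z)^4


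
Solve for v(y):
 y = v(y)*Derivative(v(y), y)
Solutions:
 v(y) = -sqrt(C1 + y^2)
 v(y) = sqrt(C1 + y^2)


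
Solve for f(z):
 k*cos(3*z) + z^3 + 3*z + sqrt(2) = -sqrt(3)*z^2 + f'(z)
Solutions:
 f(z) = C1 + k*sin(3*z)/3 + z^4/4 + sqrt(3)*z^3/3 + 3*z^2/2 + sqrt(2)*z


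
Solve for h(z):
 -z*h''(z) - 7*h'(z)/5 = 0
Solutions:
 h(z) = C1 + C2/z^(2/5)


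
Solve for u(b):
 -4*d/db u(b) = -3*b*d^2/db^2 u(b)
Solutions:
 u(b) = C1 + C2*b^(7/3)


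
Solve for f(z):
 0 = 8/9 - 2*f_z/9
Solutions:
 f(z) = C1 + 4*z


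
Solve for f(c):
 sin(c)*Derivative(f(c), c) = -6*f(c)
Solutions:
 f(c) = C1*(cos(c)^3 + 3*cos(c)^2 + 3*cos(c) + 1)/(cos(c)^3 - 3*cos(c)^2 + 3*cos(c) - 1)


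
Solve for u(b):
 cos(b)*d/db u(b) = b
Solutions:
 u(b) = C1 + Integral(b/cos(b), b)


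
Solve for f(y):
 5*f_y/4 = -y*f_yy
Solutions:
 f(y) = C1 + C2/y^(1/4)


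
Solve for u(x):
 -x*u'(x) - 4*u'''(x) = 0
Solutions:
 u(x) = C1 + Integral(C2*airyai(-2^(1/3)*x/2) + C3*airybi(-2^(1/3)*x/2), x)


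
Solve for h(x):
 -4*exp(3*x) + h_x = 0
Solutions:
 h(x) = C1 + 4*exp(3*x)/3


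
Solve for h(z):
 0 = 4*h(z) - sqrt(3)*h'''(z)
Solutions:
 h(z) = C3*exp(2^(2/3)*3^(5/6)*z/3) + (C1*sin(2^(2/3)*3^(1/3)*z/2) + C2*cos(2^(2/3)*3^(1/3)*z/2))*exp(-2^(2/3)*3^(5/6)*z/6)


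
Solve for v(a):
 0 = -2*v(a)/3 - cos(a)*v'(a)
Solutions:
 v(a) = C1*(sin(a) - 1)^(1/3)/(sin(a) + 1)^(1/3)


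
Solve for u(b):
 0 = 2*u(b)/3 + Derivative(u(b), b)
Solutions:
 u(b) = C1*exp(-2*b/3)


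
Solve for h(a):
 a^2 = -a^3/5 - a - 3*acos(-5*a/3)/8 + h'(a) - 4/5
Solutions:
 h(a) = C1 + a^4/20 + a^3/3 + a^2/2 + 3*a*acos(-5*a/3)/8 + 4*a/5 + 3*sqrt(9 - 25*a^2)/40


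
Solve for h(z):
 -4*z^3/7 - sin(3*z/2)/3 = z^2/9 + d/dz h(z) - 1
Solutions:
 h(z) = C1 - z^4/7 - z^3/27 + z + 2*cos(3*z/2)/9


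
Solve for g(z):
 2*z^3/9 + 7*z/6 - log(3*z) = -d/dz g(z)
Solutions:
 g(z) = C1 - z^4/18 - 7*z^2/12 + z*log(z) - z + z*log(3)


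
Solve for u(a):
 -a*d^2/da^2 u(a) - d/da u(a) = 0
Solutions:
 u(a) = C1 + C2*log(a)


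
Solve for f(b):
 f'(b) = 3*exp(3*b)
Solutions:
 f(b) = C1 + exp(3*b)


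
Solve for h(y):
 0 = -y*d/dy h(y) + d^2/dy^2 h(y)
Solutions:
 h(y) = C1 + C2*erfi(sqrt(2)*y/2)
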